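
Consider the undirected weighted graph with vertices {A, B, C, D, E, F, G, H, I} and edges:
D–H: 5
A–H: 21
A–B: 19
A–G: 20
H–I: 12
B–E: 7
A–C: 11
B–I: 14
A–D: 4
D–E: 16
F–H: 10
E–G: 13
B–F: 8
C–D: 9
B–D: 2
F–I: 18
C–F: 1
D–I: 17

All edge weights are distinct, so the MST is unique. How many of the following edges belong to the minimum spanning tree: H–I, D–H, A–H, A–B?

2

Kruskal: consider edges lightest-first.
C–F (1): add — endpoints in different components.
B–D (2): add — endpoints in different components.
A–D (4): add — endpoints in different components.
D–H (5): add — endpoints in different components.
B–E (7): add — endpoints in different components.
B–F (8): add — endpoints in different components.
C–D (9): skip — C and D already connected.
F–H (10): skip — F and H already connected.
A–C (11): skip — A and C already connected.
H–I (12): add — endpoints in different components.
E–G (13): add — endpoints in different components.
MST edge set: {C–F, B–D, A–D, D–H, B–E, B–F, H–I, E–G}.
Of the listed edges, {H–I, D–H} are in the MST → 2.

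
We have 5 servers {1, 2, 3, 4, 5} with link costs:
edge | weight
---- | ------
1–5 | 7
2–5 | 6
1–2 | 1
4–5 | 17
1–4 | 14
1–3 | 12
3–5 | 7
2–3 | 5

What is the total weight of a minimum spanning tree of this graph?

Kruskal's algorithm — process edges by increasing weight (ties by edge label):
1–2 (1): add — endpoints in different components.
2–3 (5): add — endpoints in different components.
2–5 (6): add — endpoints in different components.
1–5 (7): skip — 1 and 5 already connected.
3–5 (7): skip — 3 and 5 already connected.
1–3 (12): skip — 1 and 3 already connected.
1–4 (14): add — endpoints in different components.
MST edges: 1–2, 2–3, 2–5, 1–4; total weight 1+5+6+14 = 26.

26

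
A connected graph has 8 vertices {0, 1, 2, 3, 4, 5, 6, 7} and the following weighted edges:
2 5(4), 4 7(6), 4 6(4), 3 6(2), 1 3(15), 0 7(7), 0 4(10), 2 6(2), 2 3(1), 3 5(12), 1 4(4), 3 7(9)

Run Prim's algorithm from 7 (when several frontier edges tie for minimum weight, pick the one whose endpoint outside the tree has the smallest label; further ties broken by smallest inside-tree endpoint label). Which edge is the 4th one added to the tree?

Prim, starting at 7.
Step 1: cheapest edge leaving the tree is 4 7 (6); add 4.
Step 2: cheapest edge leaving the tree is 1 4 (4); add 1.
Step 3: cheapest edge leaving the tree is 4 6 (4); add 6.
Step 4: cheapest edge leaving the tree is 2 6 (2); add 2.
Step 5: cheapest edge leaving the tree is 2 3 (1); add 3.
Step 6: cheapest edge leaving the tree is 2 5 (4); add 5.
Step 7: cheapest edge leaving the tree is 0 7 (7); add 0.
The 4th edge added is 2 6.

2-6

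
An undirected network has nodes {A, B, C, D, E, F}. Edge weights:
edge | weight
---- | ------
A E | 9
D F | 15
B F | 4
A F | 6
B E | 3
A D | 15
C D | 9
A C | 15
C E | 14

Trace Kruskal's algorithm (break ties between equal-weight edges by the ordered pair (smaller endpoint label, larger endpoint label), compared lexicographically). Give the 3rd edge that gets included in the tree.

A-F

Kruskal: consider edges lightest-first.
B E (3): add. Components now {A} {B,E} {C} {D} {F}
B F (4): add. Components now {A} {B,E,F} {C} {D}
A F (6): add. Components now {A,B,E,F} {C} {D}
A E (9): skip — A and E already connected.
C D (9): add. Components now {A,B,E,F} {C,D}
C E (14): add. Components now {A,B,C,D,E,F}
The 3rd edge added is A F.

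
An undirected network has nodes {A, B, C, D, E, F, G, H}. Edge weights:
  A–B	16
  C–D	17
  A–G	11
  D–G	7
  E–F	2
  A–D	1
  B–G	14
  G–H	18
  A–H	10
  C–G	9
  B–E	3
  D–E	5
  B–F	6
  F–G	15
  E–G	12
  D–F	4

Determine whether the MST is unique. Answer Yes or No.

Yes

Kruskal: consider edges lightest-first.
A–D (1): add — endpoints in different components.
E–F (2): add — endpoints in different components.
B–E (3): add — endpoints in different components.
D–F (4): add — endpoints in different components.
D–E (5): skip — D and E already connected.
B–F (6): skip — B and F already connected.
D–G (7): add — endpoints in different components.
C–G (9): add — endpoints in different components.
A–H (10): add — endpoints in different components.
Every non-tree edge has weight strictly greater than the heaviest edge on the tree path between its endpoints, so the MST is unique.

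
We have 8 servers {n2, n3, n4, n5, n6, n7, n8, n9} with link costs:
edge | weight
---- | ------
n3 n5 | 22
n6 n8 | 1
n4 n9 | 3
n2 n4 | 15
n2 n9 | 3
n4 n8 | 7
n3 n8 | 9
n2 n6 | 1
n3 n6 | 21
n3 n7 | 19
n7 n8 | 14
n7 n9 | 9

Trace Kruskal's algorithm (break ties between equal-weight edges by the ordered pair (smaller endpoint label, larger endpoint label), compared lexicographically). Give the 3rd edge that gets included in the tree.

n2-n9

Sort edges by weight, then run Kruskal:
n2 n6 (1): add — endpoints in different components.
n6 n8 (1): add — endpoints in different components.
n2 n9 (3): add — endpoints in different components.
n4 n9 (3): add — endpoints in different components.
n4 n8 (7): skip — n4 and n8 already connected.
n3 n8 (9): add — endpoints in different components.
n7 n9 (9): add — endpoints in different components.
n7 n8 (14): skip — n8 and n7 already connected.
n2 n4 (15): skip — n4 and n2 already connected.
n3 n7 (19): skip — n3 and n7 already connected.
n3 n6 (21): skip — n6 and n3 already connected.
n3 n5 (22): add — endpoints in different components.
The 3rd edge added is n2 n9.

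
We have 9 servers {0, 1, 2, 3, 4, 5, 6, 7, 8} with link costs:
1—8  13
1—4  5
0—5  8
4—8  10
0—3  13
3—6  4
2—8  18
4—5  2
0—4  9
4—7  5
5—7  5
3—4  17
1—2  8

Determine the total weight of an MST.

55

Prim's algorithm from 1:
Step 1: cheapest edge leaving the tree is 1—4 (5); add 4.
Step 2: cheapest edge leaving the tree is 4—5 (2); add 5.
Step 3: cheapest edge leaving the tree is 4—7 (5); add 7.
Step 4: cheapest edge leaving the tree is 0—5 (8); add 0.
Step 5: cheapest edge leaving the tree is 1—2 (8); add 2.
Step 6: cheapest edge leaving the tree is 4—8 (10); add 8.
Step 7: cheapest edge leaving the tree is 0—3 (13); add 3.
Step 8: cheapest edge leaving the tree is 3—6 (4); add 6.
MST edges: 1—4, 4—5, 4—7, 0—5, 1—2, 4—8, 0—3, 3—6; total weight 5+2+5+8+8+10+13+4 = 55.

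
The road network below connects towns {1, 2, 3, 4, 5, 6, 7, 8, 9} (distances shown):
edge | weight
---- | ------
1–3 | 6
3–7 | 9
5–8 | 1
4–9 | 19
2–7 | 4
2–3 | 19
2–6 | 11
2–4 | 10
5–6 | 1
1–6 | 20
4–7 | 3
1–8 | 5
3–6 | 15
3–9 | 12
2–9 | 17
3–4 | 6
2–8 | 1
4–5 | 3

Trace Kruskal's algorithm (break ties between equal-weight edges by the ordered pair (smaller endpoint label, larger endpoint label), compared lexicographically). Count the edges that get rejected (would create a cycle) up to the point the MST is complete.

5

Sort edges by weight, then run Kruskal:
2–8 (1): add — endpoints in different components.
5–6 (1): add — endpoints in different components.
5–8 (1): add — endpoints in different components.
4–5 (3): add — endpoints in different components.
4–7 (3): add — endpoints in different components.
2–7 (4): skip — 2 and 7 already connected.
1–8 (5): add — endpoints in different components.
1–3 (6): add — endpoints in different components.
3–4 (6): skip — 3 and 4 already connected.
3–7 (9): skip — 3 and 7 already connected.
2–4 (10): skip — 2 and 4 already connected.
2–6 (11): skip — 2 and 6 already connected.
3–9 (12): add — endpoints in different components.
Edges rejected before the tree was complete: 5.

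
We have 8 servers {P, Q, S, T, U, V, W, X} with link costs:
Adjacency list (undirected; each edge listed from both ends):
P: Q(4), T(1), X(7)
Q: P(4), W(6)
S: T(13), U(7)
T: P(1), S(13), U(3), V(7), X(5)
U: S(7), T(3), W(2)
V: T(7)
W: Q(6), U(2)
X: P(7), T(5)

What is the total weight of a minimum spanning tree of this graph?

Kruskal's algorithm — process edges by increasing weight (ties by edge label):
P–T (1): add — endpoints in different components.
U–W (2): add — endpoints in different components.
T–U (3): add — endpoints in different components.
P–Q (4): add — endpoints in different components.
T–X (5): add — endpoints in different components.
Q–W (6): skip — W and Q already connected.
P–X (7): skip — P and X already connected.
S–U (7): add — endpoints in different components.
T–V (7): add — endpoints in different components.
MST edges: P–T, U–W, T–U, P–Q, T–X, S–U, T–V; total weight 1+2+3+4+5+7+7 = 29.

29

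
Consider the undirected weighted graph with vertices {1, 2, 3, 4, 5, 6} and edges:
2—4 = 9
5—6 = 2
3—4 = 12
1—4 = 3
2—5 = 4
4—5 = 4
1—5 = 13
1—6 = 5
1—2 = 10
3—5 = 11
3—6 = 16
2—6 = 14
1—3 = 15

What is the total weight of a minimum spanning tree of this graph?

Prim, starting at 6.
Step 1: frontier [5—6 2, 1—6 5, 2—6 14, 3—6 16] → take 5—6 (2); add 5.
Step 2: frontier [2—5 4, 4—5 4, 3—5 11, 1—5 13, 1—6 5, 2—6 14, 3—6 16] → take 2—5 (4); add 2.
Step 3: frontier [2—4 9, 1—2 10, 4—5 4, 3—5 11, 1—5 13, 1—6 5, 3—6 16] → take 4—5 (4); add 4.
Step 4: frontier [1—2 10, 1—4 3, 3—4 12, 3—5 11, 1—5 13, 1—6 5, 3—6 16] → take 1—4 (3); add 1.
Step 5: frontier [1—3 15, 3—4 12, 3—5 11, 3—6 16] → take 3—5 (11); add 3.
MST edges: 5—6, 2—5, 4—5, 1—4, 3—5; total weight 2+4+4+3+11 = 24.

24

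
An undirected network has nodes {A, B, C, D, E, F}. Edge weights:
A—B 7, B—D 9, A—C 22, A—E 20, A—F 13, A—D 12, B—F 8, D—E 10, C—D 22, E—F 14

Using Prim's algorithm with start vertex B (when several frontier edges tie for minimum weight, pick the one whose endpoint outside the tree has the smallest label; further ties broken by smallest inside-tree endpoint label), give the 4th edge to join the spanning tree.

D-E

Prim's algorithm from B:
Step 1: frontier [A—B 7, B—F 8, B—D 9] → take A—B (7); add A.
Step 2: frontier [A—D 12, A—F 13, A—E 20, A—C 22, B—F 8, B—D 9] → take B—F (8); add F.
Step 3: frontier [A—D 12, A—E 20, A—C 22, B—D 9, E—F 14] → take B—D (9); add D.
Step 4: frontier [A—E 20, A—C 22, D—E 10, C—D 22, E—F 14] → take D—E (10); add E.
Step 5: frontier [A—C 22, C—D 22] → take A—C (22); add C.
The 4th edge added is D—E.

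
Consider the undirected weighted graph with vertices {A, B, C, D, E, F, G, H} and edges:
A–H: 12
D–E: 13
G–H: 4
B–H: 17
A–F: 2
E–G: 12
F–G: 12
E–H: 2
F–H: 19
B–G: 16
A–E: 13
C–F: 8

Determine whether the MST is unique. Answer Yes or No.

Kruskal's algorithm — process edges by increasing weight (ties by edge label):
A–F (2): add — endpoints in different components.
E–H (2): add — endpoints in different components.
G–H (4): add — endpoints in different components.
C–F (8): add — endpoints in different components.
A–H (12): add — endpoints in different components.
E–G (12): skip — E and G already connected.
F–G (12): skip — F and G already connected.
A–E (13): skip — A and E already connected.
D–E (13): add — endpoints in different components.
B–G (16): add — endpoints in different components.
Non-tree edge F–G has weight 12, equal to the heaviest edge on its tree cycle — swapping gives another MST of the same weight. Not unique.

No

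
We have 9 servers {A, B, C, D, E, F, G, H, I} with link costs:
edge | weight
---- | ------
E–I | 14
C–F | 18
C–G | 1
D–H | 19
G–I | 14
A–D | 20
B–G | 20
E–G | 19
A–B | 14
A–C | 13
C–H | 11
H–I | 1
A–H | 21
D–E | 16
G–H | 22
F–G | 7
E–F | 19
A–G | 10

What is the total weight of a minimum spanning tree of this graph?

74

Grow the tree from G using Prim:
Step 1: cheapest edge leaving the tree is C–G (1); add C.
Step 2: cheapest edge leaving the tree is F–G (7); add F.
Step 3: cheapest edge leaving the tree is A–G (10); add A.
Step 4: cheapest edge leaving the tree is C–H (11); add H.
Step 5: cheapest edge leaving the tree is H–I (1); add I.
Step 6: cheapest edge leaving the tree is A–B (14); add B.
Step 7: cheapest edge leaving the tree is E–I (14); add E.
Step 8: cheapest edge leaving the tree is D–E (16); add D.
MST edges: C–G, F–G, A–G, C–H, H–I, A–B, E–I, D–E; total weight 1+7+10+11+1+14+14+16 = 74.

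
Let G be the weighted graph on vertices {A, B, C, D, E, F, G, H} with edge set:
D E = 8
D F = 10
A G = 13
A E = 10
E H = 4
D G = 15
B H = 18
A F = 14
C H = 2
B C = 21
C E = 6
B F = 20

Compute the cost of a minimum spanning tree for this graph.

Prim, starting at A.
Step 1: frontier [A E 10, A G 13, A F 14] → take A E (10); add E.
Step 2: frontier [A G 13, A F 14, E H 4, C E 6, D E 8] → take E H (4); add H.
Step 3: frontier [A G 13, A F 14, C E 6, D E 8, C H 2, B H 18] → take C H (2); add C.
Step 4: frontier [A G 13, A F 14, B C 21, D E 8, B H 18] → take D E (8); add D.
Step 5: frontier [A G 13, A F 14, B C 21, D F 10, D G 15, B H 18] → take D F (10); add F.
Step 6: frontier [A G 13, B C 21, D G 15, B F 20, B H 18] → take A G (13); add G.
Step 7: frontier [B C 21, B F 20, B H 18] → take B H (18); add B.
MST edges: A E, E H, C H, D E, D F, A G, B H; total weight 10+4+2+8+10+13+18 = 65.

65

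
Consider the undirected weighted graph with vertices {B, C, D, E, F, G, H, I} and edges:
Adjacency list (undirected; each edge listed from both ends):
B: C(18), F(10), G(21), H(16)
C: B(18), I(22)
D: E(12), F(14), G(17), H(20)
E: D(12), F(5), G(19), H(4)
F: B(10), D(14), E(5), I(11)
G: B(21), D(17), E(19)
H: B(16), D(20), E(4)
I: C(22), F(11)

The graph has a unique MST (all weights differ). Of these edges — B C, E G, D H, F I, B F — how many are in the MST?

3

Sort edges by weight, then run Kruskal:
E H (4): add — endpoints in different components.
E F (5): add — endpoints in different components.
B F (10): add — endpoints in different components.
F I (11): add — endpoints in different components.
D E (12): add — endpoints in different components.
D F (14): skip — D and F already connected.
B H (16): skip — B and H already connected.
D G (17): add — endpoints in different components.
B C (18): add — endpoints in different components.
MST edge set: {E H, E F, B F, F I, D E, D G, B C}.
Of the listed edges, {B C, F I, B F} are in the MST → 3.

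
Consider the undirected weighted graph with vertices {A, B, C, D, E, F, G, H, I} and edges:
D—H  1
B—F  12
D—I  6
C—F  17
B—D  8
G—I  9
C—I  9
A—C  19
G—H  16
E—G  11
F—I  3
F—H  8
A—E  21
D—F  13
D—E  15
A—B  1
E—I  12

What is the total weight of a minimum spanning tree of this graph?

Grow the tree from H using Prim:
Step 1: cheapest edge leaving the tree is D—H (1); add D.
Step 2: cheapest edge leaving the tree is D—I (6); add I.
Step 3: cheapest edge leaving the tree is F—I (3); add F.
Step 4: cheapest edge leaving the tree is B—D (8); add B.
Step 5: cheapest edge leaving the tree is A—B (1); add A.
Step 6: cheapest edge leaving the tree is C—I (9); add C.
Step 7: cheapest edge leaving the tree is G—I (9); add G.
Step 8: cheapest edge leaving the tree is E—G (11); add E.
MST edges: D—H, D—I, F—I, B—D, A—B, C—I, G—I, E—G; total weight 1+6+3+8+1+9+9+11 = 48.

48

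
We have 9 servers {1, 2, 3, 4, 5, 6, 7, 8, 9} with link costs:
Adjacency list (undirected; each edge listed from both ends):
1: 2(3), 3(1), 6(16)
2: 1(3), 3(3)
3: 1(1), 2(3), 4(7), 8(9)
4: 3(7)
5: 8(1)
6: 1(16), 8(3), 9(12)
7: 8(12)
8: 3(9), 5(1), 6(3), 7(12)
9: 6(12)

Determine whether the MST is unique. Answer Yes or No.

No

Sort edges by weight, then run Kruskal:
1—3 (1): add — endpoints in different components.
5—8 (1): add — endpoints in different components.
1—2 (3): add — endpoints in different components.
2—3 (3): skip — 2 and 3 already connected.
6—8 (3): add — endpoints in different components.
3—4 (7): add — endpoints in different components.
3—8 (9): add — endpoints in different components.
6—9 (12): add — endpoints in different components.
7—8 (12): add — endpoints in different components.
Non-tree edge 2—3 has weight 3, equal to the heaviest edge on its tree cycle — swapping gives another MST of the same weight. Not unique.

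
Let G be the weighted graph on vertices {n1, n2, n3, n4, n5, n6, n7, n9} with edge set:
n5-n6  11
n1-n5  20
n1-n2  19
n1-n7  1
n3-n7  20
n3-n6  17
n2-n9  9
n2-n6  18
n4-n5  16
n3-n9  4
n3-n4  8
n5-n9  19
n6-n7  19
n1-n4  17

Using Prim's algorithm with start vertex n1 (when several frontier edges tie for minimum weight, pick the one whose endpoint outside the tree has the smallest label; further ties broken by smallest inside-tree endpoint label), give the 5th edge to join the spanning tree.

n2-n9

Prim, starting at n1.
Step 1: frontier [n1-n7 1, n1-n4 17, n1-n2 19, n1-n5 20] → take n1-n7 (1); add n7.
Step 2: frontier [n1-n4 17, n1-n2 19, n1-n5 20, n6-n7 19, n3-n7 20] → take n1-n4 (17); add n4.
Step 3: frontier [n1-n2 19, n1-n5 20, n3-n4 8, n4-n5 16, n6-n7 19, n3-n7 20] → take n3-n4 (8); add n3.
Step 4: frontier [n1-n2 19, n1-n5 20, n3-n9 4, n3-n6 17, n4-n5 16, n6-n7 19] → take n3-n9 (4); add n9.
Step 5: frontier [n1-n2 19, n1-n5 20, n3-n6 17, n4-n5 16, n6-n7 19, n2-n9 9, n5-n9 19] → take n2-n9 (9); add n2.
Step 6: frontier [n1-n5 20, n2-n6 18, n3-n6 17, n4-n5 16, n6-n7 19, n5-n9 19] → take n4-n5 (16); add n5.
Step 7: frontier [n2-n6 18, n3-n6 17, n5-n6 11, n6-n7 19] → take n5-n6 (11); add n6.
The 5th edge added is n2-n9.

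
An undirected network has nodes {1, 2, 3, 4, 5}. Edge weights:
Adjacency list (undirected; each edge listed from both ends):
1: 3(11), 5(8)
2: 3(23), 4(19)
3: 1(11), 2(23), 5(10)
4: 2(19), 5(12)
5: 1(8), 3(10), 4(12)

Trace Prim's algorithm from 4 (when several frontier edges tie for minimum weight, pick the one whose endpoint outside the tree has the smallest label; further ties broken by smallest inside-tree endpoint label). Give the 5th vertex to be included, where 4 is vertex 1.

2

Prim's algorithm from 4:
Step 1: cheapest edge leaving the tree is 4 5 (12); add 5.
Step 2: cheapest edge leaving the tree is 1 5 (8); add 1.
Step 3: cheapest edge leaving the tree is 3 5 (10); add 3.
Step 4: cheapest edge leaving the tree is 2 4 (19); add 2.
Vertex order: 4, 5, 1, 3, 2. The 5th vertex is 2.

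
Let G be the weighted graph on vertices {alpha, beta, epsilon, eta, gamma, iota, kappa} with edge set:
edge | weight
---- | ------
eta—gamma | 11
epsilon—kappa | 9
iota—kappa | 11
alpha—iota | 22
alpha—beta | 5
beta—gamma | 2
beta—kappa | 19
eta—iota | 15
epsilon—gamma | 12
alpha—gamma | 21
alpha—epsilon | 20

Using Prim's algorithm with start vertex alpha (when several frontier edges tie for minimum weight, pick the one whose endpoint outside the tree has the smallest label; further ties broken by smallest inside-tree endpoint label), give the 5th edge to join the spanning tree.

Prim, starting at alpha.
Step 1: frontier [alpha—beta 5, alpha—epsilon 20, alpha—gamma 21, alpha—iota 22] → take alpha—beta (5); add beta.
Step 2: frontier [alpha—epsilon 20, alpha—gamma 21, alpha—iota 22, beta—gamma 2, beta—kappa 19] → take beta—gamma (2); add gamma.
Step 3: frontier [alpha—epsilon 20, alpha—iota 22, beta—kappa 19, eta—gamma 11, epsilon—gamma 12] → take eta—gamma (11); add eta.
Step 4: frontier [alpha—epsilon 20, alpha—iota 22, beta—kappa 19, eta—iota 15, epsilon—gamma 12] → take epsilon—gamma (12); add epsilon.
Step 5: frontier [alpha—iota 22, beta—kappa 19, epsilon—kappa 9, eta—iota 15] → take epsilon—kappa (9); add kappa.
Step 6: frontier [alpha—iota 22, eta—iota 15, iota—kappa 11] → take iota—kappa (11); add iota.
The 5th edge added is epsilon—kappa.

epsilon-kappa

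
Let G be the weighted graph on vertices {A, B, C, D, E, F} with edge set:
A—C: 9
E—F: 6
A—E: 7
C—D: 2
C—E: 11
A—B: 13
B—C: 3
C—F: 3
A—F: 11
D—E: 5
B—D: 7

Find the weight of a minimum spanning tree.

20

Prim, starting at A.
Step 1: frontier [A—E 7, A—C 9, A—F 11, A—B 13] → take A—E (7); add E.
Step 2: frontier [A—C 9, A—F 11, A—B 13, D—E 5, E—F 6, C—E 11] → take D—E (5); add D.
Step 3: frontier [A—C 9, A—F 11, A—B 13, C—D 2, B—D 7, E—F 6, C—E 11] → take C—D (2); add C.
Step 4: frontier [A—F 11, A—B 13, B—C 3, C—F 3, B—D 7, E—F 6] → take B—C (3); add B.
Step 5: frontier [A—F 11, C—F 3, E—F 6] → take C—F (3); add F.
MST edges: A—E, D—E, C—D, B—C, C—F; total weight 7+5+2+3+3 = 20.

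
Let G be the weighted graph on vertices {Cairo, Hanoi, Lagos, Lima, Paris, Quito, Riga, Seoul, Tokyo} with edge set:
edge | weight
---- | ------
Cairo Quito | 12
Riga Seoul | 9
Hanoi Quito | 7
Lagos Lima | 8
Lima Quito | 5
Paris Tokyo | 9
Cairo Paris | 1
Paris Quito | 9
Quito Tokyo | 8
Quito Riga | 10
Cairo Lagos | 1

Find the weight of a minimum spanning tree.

49

Kruskal: consider edges lightest-first.
Cairo Lagos (1): add — endpoints in different components.
Cairo Paris (1): add — endpoints in different components.
Lima Quito (5): add — endpoints in different components.
Hanoi Quito (7): add — endpoints in different components.
Lagos Lima (8): add — endpoints in different components.
Quito Tokyo (8): add — endpoints in different components.
Paris Quito (9): skip — Paris and Quito already connected.
Paris Tokyo (9): skip — Paris and Tokyo already connected.
Riga Seoul (9): add — endpoints in different components.
Quito Riga (10): add — endpoints in different components.
MST edges: Cairo Lagos, Cairo Paris, Lima Quito, Hanoi Quito, Lagos Lima, Quito Tokyo, Riga Seoul, Quito Riga; total weight 1+1+5+7+8+8+9+10 = 49.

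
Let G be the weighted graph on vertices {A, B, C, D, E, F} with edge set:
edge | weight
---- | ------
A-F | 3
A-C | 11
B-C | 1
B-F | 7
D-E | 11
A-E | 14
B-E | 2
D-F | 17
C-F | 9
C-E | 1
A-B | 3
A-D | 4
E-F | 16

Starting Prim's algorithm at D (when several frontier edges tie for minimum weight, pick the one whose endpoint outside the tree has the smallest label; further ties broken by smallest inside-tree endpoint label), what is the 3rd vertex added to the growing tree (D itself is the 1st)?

B

Prim, starting at D.
Step 1: cheapest edge leaving the tree is A-D (4); add A.
Step 2: cheapest edge leaving the tree is A-B (3); add B.
Step 3: cheapest edge leaving the tree is B-C (1); add C.
Step 4: cheapest edge leaving the tree is C-E (1); add E.
Step 5: cheapest edge leaving the tree is A-F (3); add F.
Vertex order: D, A, B, C, E, F. The 3rd vertex is B.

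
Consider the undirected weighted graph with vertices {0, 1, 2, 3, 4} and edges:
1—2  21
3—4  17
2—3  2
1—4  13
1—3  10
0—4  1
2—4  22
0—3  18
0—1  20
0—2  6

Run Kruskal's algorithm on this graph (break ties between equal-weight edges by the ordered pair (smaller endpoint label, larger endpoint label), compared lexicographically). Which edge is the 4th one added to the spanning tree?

Kruskal: consider edges lightest-first.
0—4 (1): add. Components now {0,4} {1} {2} {3}
2—3 (2): add. Components now {0,4} {1} {2,3}
0—2 (6): add. Components now {0,2,3,4} {1}
1—3 (10): add. Components now {0,1,2,3,4}
The 4th edge added is 1—3.

1-3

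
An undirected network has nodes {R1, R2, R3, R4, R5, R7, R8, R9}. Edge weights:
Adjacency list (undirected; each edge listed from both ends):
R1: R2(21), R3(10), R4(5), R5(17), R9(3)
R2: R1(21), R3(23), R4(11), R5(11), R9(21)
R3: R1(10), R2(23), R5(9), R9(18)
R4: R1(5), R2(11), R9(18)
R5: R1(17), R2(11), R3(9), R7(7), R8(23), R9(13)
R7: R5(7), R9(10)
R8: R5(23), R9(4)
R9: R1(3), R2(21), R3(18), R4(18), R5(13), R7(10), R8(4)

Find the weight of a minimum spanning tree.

Kruskal: consider edges lightest-first.
R1 R9 (3): add — endpoints in different components.
R8 R9 (4): add — endpoints in different components.
R1 R4 (5): add — endpoints in different components.
R5 R7 (7): add — endpoints in different components.
R3 R5 (9): add — endpoints in different components.
R1 R3 (10): add — endpoints in different components.
R7 R9 (10): skip — R9 and R7 already connected.
R2 R4 (11): add — endpoints in different components.
MST edges: R1 R9, R8 R9, R1 R4, R5 R7, R3 R5, R1 R3, R2 R4; total weight 3+4+5+7+9+10+11 = 49.

49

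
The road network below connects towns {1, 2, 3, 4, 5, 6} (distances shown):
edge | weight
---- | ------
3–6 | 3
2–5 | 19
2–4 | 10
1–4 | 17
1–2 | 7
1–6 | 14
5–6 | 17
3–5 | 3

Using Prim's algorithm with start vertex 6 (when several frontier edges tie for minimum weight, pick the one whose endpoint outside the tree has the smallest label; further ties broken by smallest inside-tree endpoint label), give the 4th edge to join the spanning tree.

Prim, starting at 6.
Step 1: cheapest edge leaving the tree is 3–6 (3); add 3.
Step 2: cheapest edge leaving the tree is 3–5 (3); add 5.
Step 3: cheapest edge leaving the tree is 1–6 (14); add 1.
Step 4: cheapest edge leaving the tree is 1–2 (7); add 2.
Step 5: cheapest edge leaving the tree is 2–4 (10); add 4.
The 4th edge added is 1–2.

1-2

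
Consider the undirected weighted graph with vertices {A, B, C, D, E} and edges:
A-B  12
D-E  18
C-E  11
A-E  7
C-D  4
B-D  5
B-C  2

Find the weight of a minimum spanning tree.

Prim's algorithm from D:
Step 1: frontier [C-D 4, B-D 5, D-E 18] → take C-D (4); add C.
Step 2: frontier [B-C 2, C-E 11, B-D 5, D-E 18] → take B-C (2); add B.
Step 3: frontier [A-B 12, C-E 11, D-E 18] → take C-E (11); add E.
Step 4: frontier [A-B 12, A-E 7] → take A-E (7); add A.
MST edges: C-D, B-C, C-E, A-E; total weight 4+2+11+7 = 24.

24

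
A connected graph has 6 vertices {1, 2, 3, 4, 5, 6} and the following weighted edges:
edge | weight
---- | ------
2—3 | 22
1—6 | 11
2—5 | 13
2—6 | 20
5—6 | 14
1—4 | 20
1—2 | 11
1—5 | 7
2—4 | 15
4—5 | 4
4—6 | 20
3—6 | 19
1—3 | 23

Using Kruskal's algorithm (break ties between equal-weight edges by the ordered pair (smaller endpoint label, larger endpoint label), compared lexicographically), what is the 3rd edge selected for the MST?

1-2

Sort edges by weight, then run Kruskal:
4—5 (4): add — endpoints in different components.
1—5 (7): add — endpoints in different components.
1—2 (11): add — endpoints in different components.
1—6 (11): add — endpoints in different components.
2—5 (13): skip — 2 and 5 already connected.
5—6 (14): skip — 5 and 6 already connected.
2—4 (15): skip — 2 and 4 already connected.
3—6 (19): add — endpoints in different components.
The 3rd edge added is 1—2.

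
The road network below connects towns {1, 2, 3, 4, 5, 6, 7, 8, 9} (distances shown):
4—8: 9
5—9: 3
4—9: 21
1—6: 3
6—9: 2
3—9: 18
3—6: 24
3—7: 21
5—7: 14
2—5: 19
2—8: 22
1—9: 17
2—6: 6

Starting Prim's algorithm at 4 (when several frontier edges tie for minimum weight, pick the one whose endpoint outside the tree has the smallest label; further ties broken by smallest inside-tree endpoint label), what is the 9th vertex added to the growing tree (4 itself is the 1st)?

3

Prim, starting at 4.
Step 1: frontier [4—8 9, 4—9 21] → take 4—8 (9); add 8.
Step 2: frontier [4—9 21, 2—8 22] → take 4—9 (21); add 9.
Step 3: frontier [2—8 22, 6—9 2, 5—9 3, 1—9 17, 3—9 18] → take 6—9 (2); add 6.
Step 4: frontier [1—6 3, 2—6 6, 3—6 24, 2—8 22, 5—9 3, 1—9 17, 3—9 18] → take 1—6 (3); add 1.
Step 5: frontier [2—6 6, 3—6 24, 2—8 22, 5—9 3, 3—9 18] → take 5—9 (3); add 5.
Step 6: frontier [5—7 14, 2—5 19, 2—6 6, 3—6 24, 2—8 22, 3—9 18] → take 2—6 (6); add 2.
Step 7: frontier [5—7 14, 3—6 24, 3—9 18] → take 5—7 (14); add 7.
Step 8: frontier [3—6 24, 3—7 21, 3—9 18] → take 3—9 (18); add 3.
Vertex order: 4, 8, 9, 6, 1, 5, 2, 7, 3. The 9th vertex is 3.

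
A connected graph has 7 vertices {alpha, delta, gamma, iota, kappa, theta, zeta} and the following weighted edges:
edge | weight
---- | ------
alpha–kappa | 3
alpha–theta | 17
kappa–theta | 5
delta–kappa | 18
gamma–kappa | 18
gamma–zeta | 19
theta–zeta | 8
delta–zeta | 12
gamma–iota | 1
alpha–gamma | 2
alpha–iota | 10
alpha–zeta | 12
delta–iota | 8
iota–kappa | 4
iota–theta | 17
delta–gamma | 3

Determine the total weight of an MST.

Kruskal: consider edges lightest-first.
gamma–iota (1): add. Components now {gamma,iota} {zeta} {alpha} {kappa} {delta} {theta}
alpha–gamma (2): add. Components now {alpha,gamma,iota} {zeta} {kappa} {delta} {theta}
alpha–kappa (3): add. Components now {alpha,gamma,iota,kappa} {zeta} {delta} {theta}
delta–gamma (3): add. Components now {alpha,delta,gamma,iota,kappa} {zeta} {theta}
iota–kappa (4): skip — iota and kappa already connected.
kappa–theta (5): add. Components now {alpha,delta,gamma,iota,kappa,theta} {zeta}
delta–iota (8): skip — iota and delta already connected.
theta–zeta (8): add. Components now {alpha,delta,gamma,iota,kappa,theta,zeta}
MST edges: gamma–iota, alpha–gamma, alpha–kappa, delta–gamma, kappa–theta, theta–zeta; total weight 1+2+3+3+5+8 = 22.

22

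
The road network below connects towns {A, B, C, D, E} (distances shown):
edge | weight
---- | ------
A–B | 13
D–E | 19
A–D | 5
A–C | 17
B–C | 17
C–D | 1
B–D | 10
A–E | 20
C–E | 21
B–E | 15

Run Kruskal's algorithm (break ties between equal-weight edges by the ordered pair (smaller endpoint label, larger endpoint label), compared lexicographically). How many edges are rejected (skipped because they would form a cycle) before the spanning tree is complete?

Sort edges by weight, then run Kruskal:
C–D (1): add. Components now {A} {B} {C,D} {E}
A–D (5): add. Components now {A,C,D} {B} {E}
B–D (10): add. Components now {A,B,C,D} {E}
A–B (13): skip — A and B already connected.
B–E (15): add. Components now {A,B,C,D,E}
Edges rejected before the tree was complete: 1.

1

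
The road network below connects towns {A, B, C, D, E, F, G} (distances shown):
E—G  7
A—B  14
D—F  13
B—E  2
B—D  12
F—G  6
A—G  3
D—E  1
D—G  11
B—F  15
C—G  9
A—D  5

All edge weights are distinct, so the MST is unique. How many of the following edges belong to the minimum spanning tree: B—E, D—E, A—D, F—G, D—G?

4

Kruskal: consider edges lightest-first.
D—E (1): add — endpoints in different components.
B—E (2): add — endpoints in different components.
A—G (3): add — endpoints in different components.
A—D (5): add — endpoints in different components.
F—G (6): add — endpoints in different components.
E—G (7): skip — E and G already connected.
C—G (9): add — endpoints in different components.
MST edge set: {D—E, B—E, A—G, A—D, F—G, C—G}.
Of the listed edges, {B—E, D—E, A—D, F—G} are in the MST → 4.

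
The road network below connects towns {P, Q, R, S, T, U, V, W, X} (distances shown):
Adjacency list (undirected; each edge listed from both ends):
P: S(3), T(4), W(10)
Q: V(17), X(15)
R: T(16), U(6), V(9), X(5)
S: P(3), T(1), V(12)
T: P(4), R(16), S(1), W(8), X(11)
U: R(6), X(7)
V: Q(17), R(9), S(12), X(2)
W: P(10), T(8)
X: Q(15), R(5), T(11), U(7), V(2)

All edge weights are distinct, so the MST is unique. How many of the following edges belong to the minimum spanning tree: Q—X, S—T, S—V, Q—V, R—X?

3

Kruskal: consider edges lightest-first.
S—T (1): add — endpoints in different components.
V—X (2): add — endpoints in different components.
P—S (3): add — endpoints in different components.
P—T (4): skip — P and T already connected.
R—X (5): add — endpoints in different components.
R—U (6): add — endpoints in different components.
U—X (7): skip — X and U already connected.
T—W (8): add — endpoints in different components.
R—V (9): skip — V and R already connected.
P—W (10): skip — P and W already connected.
T—X (11): add — endpoints in different components.
S—V (12): skip — S and V already connected.
Q—X (15): add — endpoints in different components.
MST edge set: {S—T, V—X, P—S, R—X, R—U, T—W, T—X, Q—X}.
Of the listed edges, {Q—X, S—T, R—X} are in the MST → 3.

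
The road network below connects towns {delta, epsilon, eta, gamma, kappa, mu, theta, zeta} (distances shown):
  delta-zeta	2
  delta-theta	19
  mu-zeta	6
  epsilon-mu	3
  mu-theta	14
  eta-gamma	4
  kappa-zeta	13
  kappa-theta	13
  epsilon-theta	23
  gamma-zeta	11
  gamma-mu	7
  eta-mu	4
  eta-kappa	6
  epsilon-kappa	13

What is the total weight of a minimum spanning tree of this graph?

38

Prim, starting at kappa.
Step 1: cheapest edge leaving the tree is eta-kappa (6); add eta.
Step 2: cheapest edge leaving the tree is eta-gamma (4); add gamma.
Step 3: cheapest edge leaving the tree is eta-mu (4); add mu.
Step 4: cheapest edge leaving the tree is epsilon-mu (3); add epsilon.
Step 5: cheapest edge leaving the tree is mu-zeta (6); add zeta.
Step 6: cheapest edge leaving the tree is delta-zeta (2); add delta.
Step 7: cheapest edge leaving the tree is kappa-theta (13); add theta.
MST edges: eta-kappa, eta-gamma, eta-mu, epsilon-mu, mu-zeta, delta-zeta, kappa-theta; total weight 6+4+4+3+6+2+13 = 38.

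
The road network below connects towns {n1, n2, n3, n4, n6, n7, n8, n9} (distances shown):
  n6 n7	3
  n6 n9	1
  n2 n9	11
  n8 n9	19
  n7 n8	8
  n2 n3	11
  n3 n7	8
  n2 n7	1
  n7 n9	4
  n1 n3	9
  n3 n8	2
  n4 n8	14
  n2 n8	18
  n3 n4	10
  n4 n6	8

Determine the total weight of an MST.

Kruskal's algorithm — process edges by increasing weight (ties by edge label):
n2 n7 (1): add — endpoints in different components.
n6 n9 (1): add — endpoints in different components.
n3 n8 (2): add — endpoints in different components.
n6 n7 (3): add — endpoints in different components.
n7 n9 (4): skip — n7 and n9 already connected.
n3 n7 (8): add — endpoints in different components.
n4 n6 (8): add — endpoints in different components.
n7 n8 (8): skip — n7 and n8 already connected.
n1 n3 (9): add — endpoints in different components.
MST edges: n2 n7, n6 n9, n3 n8, n6 n7, n3 n7, n4 n6, n1 n3; total weight 1+1+2+3+8+8+9 = 32.

32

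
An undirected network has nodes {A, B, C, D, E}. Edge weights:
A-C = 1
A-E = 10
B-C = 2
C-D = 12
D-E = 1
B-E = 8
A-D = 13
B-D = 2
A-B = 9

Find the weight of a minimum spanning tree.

Grow the tree from B using Prim:
Step 1: cheapest edge leaving the tree is B-C (2); add C.
Step 2: cheapest edge leaving the tree is A-C (1); add A.
Step 3: cheapest edge leaving the tree is B-D (2); add D.
Step 4: cheapest edge leaving the tree is D-E (1); add E.
MST edges: B-C, A-C, B-D, D-E; total weight 2+1+2+1 = 6.

6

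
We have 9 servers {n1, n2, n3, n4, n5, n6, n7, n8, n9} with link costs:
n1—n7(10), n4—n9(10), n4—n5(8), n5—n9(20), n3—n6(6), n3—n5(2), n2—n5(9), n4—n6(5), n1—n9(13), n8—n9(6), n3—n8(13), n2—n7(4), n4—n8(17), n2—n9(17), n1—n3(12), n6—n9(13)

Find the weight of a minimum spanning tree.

52

Kruskal's algorithm — process edges by increasing weight (ties by edge label):
n3—n5 (2): add — endpoints in different components.
n2—n7 (4): add — endpoints in different components.
n4—n6 (5): add — endpoints in different components.
n3—n6 (6): add — endpoints in different components.
n8—n9 (6): add — endpoints in different components.
n4—n5 (8): skip — n5 and n4 already connected.
n2—n5 (9): add — endpoints in different components.
n1—n7 (10): add — endpoints in different components.
n4—n9 (10): add — endpoints in different components.
MST edges: n3—n5, n2—n7, n4—n6, n3—n6, n8—n9, n2—n5, n1—n7, n4—n9; total weight 2+4+5+6+6+9+10+10 = 52.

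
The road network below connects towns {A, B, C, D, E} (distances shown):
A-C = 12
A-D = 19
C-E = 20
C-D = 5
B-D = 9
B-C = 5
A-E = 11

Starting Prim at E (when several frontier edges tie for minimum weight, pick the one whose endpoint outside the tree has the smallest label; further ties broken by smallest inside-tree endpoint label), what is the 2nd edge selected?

A-C

Grow the tree from E using Prim:
Step 1: cheapest edge leaving the tree is A-E (11); add A.
Step 2: cheapest edge leaving the tree is A-C (12); add C.
Step 3: cheapest edge leaving the tree is B-C (5); add B.
Step 4: cheapest edge leaving the tree is C-D (5); add D.
The 2nd edge added is A-C.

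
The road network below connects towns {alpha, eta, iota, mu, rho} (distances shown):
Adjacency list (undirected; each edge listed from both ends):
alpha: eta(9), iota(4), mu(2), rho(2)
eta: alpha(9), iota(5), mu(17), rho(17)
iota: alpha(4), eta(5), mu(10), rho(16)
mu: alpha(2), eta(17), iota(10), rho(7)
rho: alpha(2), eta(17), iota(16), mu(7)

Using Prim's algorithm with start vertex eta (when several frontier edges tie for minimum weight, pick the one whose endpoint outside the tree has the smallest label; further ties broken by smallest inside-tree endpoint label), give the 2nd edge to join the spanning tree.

alpha-iota

Prim, starting at eta.
Step 1: frontier [eta—iota 5, alpha—eta 9, eta—mu 17, eta—rho 17] → take eta—iota (5); add iota.
Step 2: frontier [alpha—eta 9, eta—mu 17, eta—rho 17, alpha—iota 4, iota—mu 10, iota—rho 16] → take alpha—iota (4); add alpha.
Step 3: frontier [alpha—mu 2, alpha—rho 2, eta—mu 17, eta—rho 17, iota—mu 10, iota—rho 16] → take alpha—mu (2); add mu.
Step 4: frontier [alpha—rho 2, eta—rho 17, iota—rho 16, mu—rho 7] → take alpha—rho (2); add rho.
The 2nd edge added is alpha—iota.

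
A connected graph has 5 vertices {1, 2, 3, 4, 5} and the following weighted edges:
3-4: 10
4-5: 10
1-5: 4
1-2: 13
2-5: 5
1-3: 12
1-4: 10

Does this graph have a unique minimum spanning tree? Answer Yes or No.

Kruskal: consider edges lightest-first.
1-5 (4): add — endpoints in different components.
2-5 (5): add — endpoints in different components.
1-4 (10): add — endpoints in different components.
3-4 (10): add — endpoints in different components.
Non-tree edge 4-5 has weight 10, equal to the heaviest edge on its tree cycle — swapping gives another MST of the same weight. Not unique.

No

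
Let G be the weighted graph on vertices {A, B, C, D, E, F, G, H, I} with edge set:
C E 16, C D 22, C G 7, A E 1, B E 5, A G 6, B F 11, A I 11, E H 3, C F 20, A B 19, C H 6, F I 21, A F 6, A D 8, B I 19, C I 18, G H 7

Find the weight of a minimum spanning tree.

Grow the tree from C using Prim:
Step 1: cheapest edge leaving the tree is C H (6); add H.
Step 2: cheapest edge leaving the tree is E H (3); add E.
Step 3: cheapest edge leaving the tree is A E (1); add A.
Step 4: cheapest edge leaving the tree is B E (5); add B.
Step 5: cheapest edge leaving the tree is A F (6); add F.
Step 6: cheapest edge leaving the tree is A G (6); add G.
Step 7: cheapest edge leaving the tree is A D (8); add D.
Step 8: cheapest edge leaving the tree is A I (11); add I.
MST edges: C H, E H, A E, B E, A F, A G, A D, A I; total weight 6+3+1+5+6+6+8+11 = 46.

46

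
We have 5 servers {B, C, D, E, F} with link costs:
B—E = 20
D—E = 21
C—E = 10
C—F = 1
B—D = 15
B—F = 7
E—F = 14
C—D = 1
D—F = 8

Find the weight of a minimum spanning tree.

19

Prim, starting at D.
Step 1: cheapest edge leaving the tree is C—D (1); add C.
Step 2: cheapest edge leaving the tree is C—F (1); add F.
Step 3: cheapest edge leaving the tree is B—F (7); add B.
Step 4: cheapest edge leaving the tree is C—E (10); add E.
MST edges: C—D, C—F, B—F, C—E; total weight 1+1+7+10 = 19.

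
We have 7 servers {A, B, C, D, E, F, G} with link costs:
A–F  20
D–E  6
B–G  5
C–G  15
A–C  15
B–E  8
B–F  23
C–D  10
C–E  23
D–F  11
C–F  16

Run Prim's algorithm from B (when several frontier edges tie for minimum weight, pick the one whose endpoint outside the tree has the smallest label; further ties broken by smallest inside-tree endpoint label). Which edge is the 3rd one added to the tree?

D-E

Grow the tree from B using Prim:
Step 1: frontier [B–G 5, B–E 8, B–F 23] → take B–G (5); add G.
Step 2: frontier [B–E 8, B–F 23, C–G 15] → take B–E (8); add E.
Step 3: frontier [B–F 23, D–E 6, C–E 23, C–G 15] → take D–E (6); add D.
Step 4: frontier [B–F 23, C–D 10, D–F 11, C–E 23, C–G 15] → take C–D (10); add C.
Step 5: frontier [B–F 23, A–C 15, C–F 16, D–F 11] → take D–F (11); add F.
Step 6: frontier [A–C 15, A–F 20] → take A–C (15); add A.
The 3rd edge added is D–E.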